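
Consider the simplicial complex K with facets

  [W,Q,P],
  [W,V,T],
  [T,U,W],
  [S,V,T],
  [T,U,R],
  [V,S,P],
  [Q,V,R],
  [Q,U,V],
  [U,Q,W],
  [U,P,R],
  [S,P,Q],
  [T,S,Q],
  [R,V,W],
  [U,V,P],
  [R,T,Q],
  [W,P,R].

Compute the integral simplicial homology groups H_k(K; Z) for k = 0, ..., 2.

Take the total order P < Q < R < S < T < U < V < W on the vertex set. Then K (dimension 2) consists of the simplices:

  0-simplices (8): P, Q, R, S, T, U, V, W
  1-simplices (24): PQ, PR, PS, PU, PV, PW, QR, QS, QT, QU, QV, QW, RT, RU, RV, RW, ST, SV, TU, TV, TW, UV, UW, VW
  2-simplices (16): PQS, PQW, PRU, PRW, PSV, PUV, QRT, QRV, QST, QUV, QUW, RTU, RVW, STV, TUW, TVW

giving chain groups C_0 ≅ Z^8, C_1 ≅ Z^24, C_2 ≅ Z^16.

∂_1: C_1 → C_0 is given by ∂[p,q] = [q] − [p]. For instance
  ∂RW = W − R.
The 8×24 boundary matrix has rank 7 and Smith normal form diag(1,1,1,1,1,1,1).

The boundary map ∂_2: C_2 → C_1 acts by ∂[p,q,r] = [q,r] − [p,r] + [p,q]. For instance
  ∂PUV = UV − PV + PU,
  ∂RVW = VW − RW + RV.
This gives a 24×16 integer matrix of rank 15; reducing to Smith normal form yields diagonal entries (1,1,1,1,1,1,1,1,1,1,1,1,1,1,1).

Reading off H_k = ker ∂_k / im ∂_{k+1}:

  H_0: rank C_0 − rank ∂_1 = 8 − 7 = 1, and the invariant factors of ∂_1 are all 1, so H_0 = Z.
  H_1: rank ker ∂_1 − rank ∂_2 = (24 − 7) − 15 = 2, and the invariant factors of ∂_2 are all 1, so H_1 = Z^2.
  H_2: rank ker ∂_2 − rank ∂_3 = (16 − 15) − 0 = 1, and there is no ∂_3, so H_2 = Z.

As a check, the Euler characteristic is 8 − 24 + 16 = 0, which agrees with 1 − 2 + 1 = 0.

H_0 ≅ Z,  H_1 ≅ Z^2,  H_2 ≅ Z.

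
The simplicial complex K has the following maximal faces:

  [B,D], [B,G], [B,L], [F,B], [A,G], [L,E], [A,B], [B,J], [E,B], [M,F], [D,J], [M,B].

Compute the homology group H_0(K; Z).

H_0 = Z.

Order the vertices as A < B < D < E < F < G < J < L < M. Listing each simplex with vertices in this order, K has dimension 1 with simplices:

  0-simplices (9): A, B, D, E, F, G, J, L, M
  1-simplices (12): AB, AG, BD, BE, BF, BG, BJ, BL, BM, DJ, EL, FM

giving chain groups C_0 ≅ Z^9, C_1 ≅ Z^12.

∂_1: C_1 → C_0 maps an edge to its endpoints' difference, ∂[p,q] = q − p.
This gives a 9×12 integer matrix of rank 8; reducing to Smith normal form yields diagonal entries (1,1,1,1,1,1,1,1).

Now H_k = ker ∂_k / im ∂_{k+1}, so:

  H_0: rank C_0 − rank ∂_1 = 9 − 8 = 1, and the invariant factors of ∂_1 are all 1, so H_0 ≅ Z.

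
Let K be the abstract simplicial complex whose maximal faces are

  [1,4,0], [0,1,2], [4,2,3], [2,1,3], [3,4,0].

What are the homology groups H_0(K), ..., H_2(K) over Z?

H_0 = Z,  H_1 = Z,  H_2 = 0.

We work with the vertex ordering 0 < 1 < 2 < 3 < 4. The simplices of K, each written with vertices in increasing order, are:

  0-simplices (5): [0], [1], [2], [3], [4]
  1-simplices (10): [0,1], [0,2], [0,3], [0,4], [1,2], [1,3], [1,4], [2,3], [2,4], [3,4]
  2-simplices (5): [0,1,2], [0,1,4], [0,3,4], [1,2,3], [2,3,4]

so the chain groups are C_0 ≅ Z^5, C_1 ≅ Z^10, C_2 ≅ Z^5.

Boundary ∂_1: C_1 → C_0 sends each edge [p,q] (with p < q) to q − p.
This gives a 5×10 integer matrix of rank 4; reducing to Smith normal form yields diagonal entries (1,1,1,1).

∂_2: C_2 → C_1 sends each 2-simplex [p,q,r] to [q,r] − [p,r] + [p,q]. For instance
  ∂[1,2,3] = [2,3] − [1,3] + [1,2],
  ∂[0,1,4] = [1,4] − [0,4] + [0,1].
The 10×5 boundary matrix has rank 5 and Smith normal form diag(1,1,1,1,1).

From H_k ≅ ker(∂_k) / im(∂_{k+1}) we obtain:

  H_0: rank C_0 − rank ∂_1 = 5 − 4 = 1, and the invariant factors of ∂_1 are all 1, so H_0 = Z.
  H_1: rank ker ∂_1 − rank ∂_2 = (10 − 4) − 5 = 1, and the invariant factors of ∂_2 are all 1, so H_1 = Z.
  H_2: rank ker ∂_2 − rank ∂_3 = (5 − 5) − 0 = 0, and there is no ∂_3, so H_2 = 0.

As a check, the Euler characteristic is 5 − 10 + 5 = 0, which agrees with 1 − 1 + 0 = 0.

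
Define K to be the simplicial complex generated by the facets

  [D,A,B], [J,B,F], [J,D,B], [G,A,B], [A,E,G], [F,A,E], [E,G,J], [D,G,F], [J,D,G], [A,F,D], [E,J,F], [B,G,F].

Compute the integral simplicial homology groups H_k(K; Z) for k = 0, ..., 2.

H_0 ≅ Z,  H_1 ≅ Z/2,  H_2 = 0.

We work with the vertex ordering A < B < D < E < F < G < J. The simplices of K, each written with vertices in increasing order, are:

  0-simplices (7): A, B, D, E, F, G, J
  1-simplices (18): AB, AD, AE, AF, AG, BD, BF, BG, BJ, DF, DG, DJ, EF, EG, EJ, FG, FJ, GJ
  2-simplices (12): ABD, ABG, ADF, AEF, AEG, BDJ, BFG, BFJ, DFG, DGJ, EFJ, EGJ

giving chain groups C_0 ≅ Z^7, C_1 ≅ Z^18, C_2 ≅ Z^12.

Boundary ∂_1: C_1 → C_0 sends each edge [p,q] (with p < q) to q − p. For instance
  ∂BD = D − B.
The resulting 7×18 matrix has rank 6, and its Smith normal form has invariant factors (1,1,1,1,1,1).

∂_2: C_2 → C_1 sends each 2-simplex [p,q,r] to [q,r] − [p,r] + [p,q]. For instance
  ∂BFJ = FJ − BJ + BF,
  ∂ADF = DF − AF + AD.
This gives a 18×12 integer matrix of rank 12; reducing to Smith normal form yields diagonal entries (1,1,1,1,1,1,1,1,1,1,1,2).

Computing H_k = (kernel of ∂_k) / (image of ∂_{k+1}):

  H_0: rank C_0 − rank ∂_1 = 7 − 6 = 1, and the invariant factors of ∂_1 are all 1, so H_0 ≅ Z.
  H_1: rank ker ∂_1 − rank ∂_2 = (18 − 6) − 12 = 0, and ∂_2 has invariant factor 2 > 1, so H_1 ≅ Z/2.
  H_2: rank ker ∂_2 − rank ∂_3 = (12 − 12) − 0 = 0, and there is no ∂_3, so H_2 ≅ 0.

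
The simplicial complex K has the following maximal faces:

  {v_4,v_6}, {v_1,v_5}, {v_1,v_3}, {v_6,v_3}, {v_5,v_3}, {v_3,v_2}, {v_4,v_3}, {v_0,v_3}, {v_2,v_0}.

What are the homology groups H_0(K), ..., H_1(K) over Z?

H_0 = Z,  H_1 = Z^3.

We work with the vertex ordering v_0 < v_1 < v_2 < v_3 < v_4 < v_5 < v_6. The simplices of K, each written with vertices in increasing order, are:

  0-simplices (7): [v_0], [v_1], [v_2], [v_3], [v_4], [v_5], [v_6]
  1-simplices (9): [v_0,v_2], [v_0,v_3], [v_1,v_3], [v_1,v_5], [v_2,v_3], [v_3,v_4], [v_3,v_5], [v_3,v_6], [v_4,v_6]

so the chain groups are C_0 ≅ Z^7, C_1 ≅ Z^9.

Boundary ∂_1: C_1 → C_0 is given by ∂[p,q] = [q] − [p]. For instance
  ∂[v_2,v_3] = [v_3] − [v_2].
As a 7×9 matrix over Z this has rank 6, with invariant factors (1,1,1,1,1,1).

From H_k ≅ ker(∂_k) / im(∂_{k+1}) we obtain:

  H_0: rank C_0 − rank ∂_1 = 7 − 6 = 1, and the invariant factors of ∂_1 are all 1, so H_0 = Z.
  H_1: rank ker ∂_1 − rank ∂_2 = (9 − 6) − 0 = 3, and there is no ∂_2, so H_1 = Z^3.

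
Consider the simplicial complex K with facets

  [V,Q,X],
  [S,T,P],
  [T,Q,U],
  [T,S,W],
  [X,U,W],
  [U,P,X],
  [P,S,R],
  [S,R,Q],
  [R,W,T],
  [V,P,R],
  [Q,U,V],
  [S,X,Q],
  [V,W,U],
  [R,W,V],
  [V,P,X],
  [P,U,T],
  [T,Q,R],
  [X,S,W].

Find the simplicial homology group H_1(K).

Fix the vertex order P < Q < R < S < T < U < V < W < X and write every simplex with vertices in increasing order. Then dim K = 2 and the simplices of K are:

  0-simplices (9): P, Q, R, S, T, U, V, W, X
  1-simplices (27): PR, PS, PT, PU, PV, PX, QR, QS, QT, QU, QV, QX, RS, RT, RV, RW, ST, SW, SX, TU, TW, UV, UW, UX, VW, VX, WX
  2-simplices (18): PRS, PRV, PST, PTU, PUX, PVX, QRS, QRT, QSX, QTU, QUV, QVX, RTW, RVW, STW, SWX, UVW, UWX

Hence C_0 ≅ Z^9, C_1 ≅ Z^27, C_2 ≅ Z^18.

The boundary map ∂_1: C_1 → C_0 is given by ∂[p,q] = [q] − [p]. For instance
  ∂PU = U − P.
The 9×27 boundary matrix has rank 8 and Smith normal form diag(1,1,1,1,1,1,1,1).

The boundary map ∂_2: C_2 → C_1 acts by ∂[p,q,r] = [q,r] − [p,r] + [p,q]. For instance
  ∂UWX = WX − UX + UW,
  ∂QRT = RT − QT + QR.
The 27×18 boundary matrix has rank 18 and Smith normal form diag(1,1,1,1,1,1,1,1,1,1,1,1,1,1,1,1,1,2).

From H_k ≅ ker(∂_k) / im(∂_{k+1}) we obtain:

  H_1: rank ker ∂_1 − rank ∂_2 = (27 − 8) − 18 = 1, and ∂_2 has invariant factor 2 > 1, so H_1 = Z ⊕ Z/2.

(K is a triangulation of the Klein bottle.)

H_1 = Z ⊕ Z/2.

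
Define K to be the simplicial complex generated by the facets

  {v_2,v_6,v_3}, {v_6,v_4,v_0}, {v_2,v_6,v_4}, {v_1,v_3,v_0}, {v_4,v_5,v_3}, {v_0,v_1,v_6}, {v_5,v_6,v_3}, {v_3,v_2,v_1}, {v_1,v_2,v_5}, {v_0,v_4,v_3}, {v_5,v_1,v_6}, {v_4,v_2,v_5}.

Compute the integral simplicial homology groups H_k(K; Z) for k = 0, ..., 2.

H_0 = Z,  H_1 = Z/2,  H_2 = 0.

Order the vertices as v_0 < v_1 < v_2 < v_3 < v_4 < v_5 < v_6. Listing each simplex with vertices in this order, K has dimension 2 with simplices:

  0-simplices (7): [v_0], [v_1], [v_2], [v_3], [v_4], [v_5], [v_6]
  1-simplices (18): (18 of them)
  2-simplices (12): (12 of them)

giving chain groups C_0 ≅ Z^7, C_1 ≅ Z^18, C_2 ≅ Z^12.

∂_1: C_1 → C_0 is given by ∂[p,q] = [q] − [p].
The 7×18 boundary matrix has rank 6 and Smith normal form diag(1,1,1,1,1,1).

The boundary map ∂_2: C_2 → C_1 acts by ∂[p,q,r] = [q,r] − [p,r] + [p,q]. For instance
  ∂[v_1,v_2,v_5] = [v_2,v_5] − [v_1,v_5] + [v_1,v_2],
  ∂[v_0,v_1,v_3] = [v_1,v_3] − [v_0,v_3] + [v_0,v_1].
The 18×12 boundary matrix has rank 12 and Smith normal form diag(1,1,1,1,1,1,1,1,1,1,1,2).

Now H_k = ker ∂_k / im ∂_{k+1}, so:

  H_0: rank C_0 − rank ∂_1 = 7 − 6 = 1, and the invariant factors of ∂_1 are all 1, so H_0 ≅ Z.
  H_1: rank ker ∂_1 − rank ∂_2 = (18 − 6) − 12 = 0, and ∂_2 has invariant factor 2 > 1, so H_1 ≅ Z/2.
  H_2: rank ker ∂_2 − rank ∂_3 = (12 − 12) − 0 = 0, and there is no ∂_3, so H_2 ≅ 0.

As a check, the Euler characteristic is 7 − 18 + 12 = 1, which agrees with 1 − 0 + 0 = 1.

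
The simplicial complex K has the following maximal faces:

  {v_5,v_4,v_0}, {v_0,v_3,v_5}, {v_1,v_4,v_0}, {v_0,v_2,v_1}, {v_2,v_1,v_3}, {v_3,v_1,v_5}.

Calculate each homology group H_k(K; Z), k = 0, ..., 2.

H_0 = Z,  H_1 = Z,  H_2 = 0.

We work with the vertex ordering v_0 < v_1 < v_2 < v_3 < v_4 < v_5. The simplices of K, each written with vertices in increasing order, are:

  0-simplices (6): [v_0], [v_1], [v_2], [v_3], [v_4], [v_5]
  1-simplices (12): [v_0,v_1], [v_0,v_2], [v_0,v_3], [v_0,v_4], [v_0,v_5], [v_1,v_2], [v_1,v_3], [v_1,v_4], [v_1,v_5], [v_2,v_3], [v_3,v_5], [v_4,v_5]
  2-simplices (6): [v_0,v_1,v_2], [v_0,v_1,v_4], [v_0,v_3,v_5], [v_0,v_4,v_5], [v_1,v_2,v_3], [v_1,v_3,v_5]

giving chain groups C_0 ≅ Z^6, C_1 ≅ Z^12, C_2 ≅ Z^6.

The boundary map ∂_1: C_1 → C_0 is given by ∂[p,q] = [q] − [p]. For instance
  ∂[v_2,v_3] = [v_3] − [v_2].
The resulting 6×12 matrix has rank 5, and its Smith normal form has invariant factors (1,1,1,1,1).

∂_2: C_2 → C_1 sends each 2-simplex [p,q,r] to [q,r] − [p,r] + [p,q]. For instance
  ∂[v_0,v_1,v_4] = [v_1,v_4] − [v_0,v_4] + [v_0,v_1],
  ∂[v_1,v_2,v_3] = [v_2,v_3] − [v_1,v_3] + [v_1,v_2].
As a 12×6 matrix over Z this has rank 6, with invariant factors (1,1,1,1,1,1).

Reading off H_k = ker ∂_k / im ∂_{k+1}:

  H_0: rank C_0 − rank ∂_1 = 6 − 5 = 1, and the invariant factors of ∂_1 are all 1, so H_0 ≅ Z.
  H_1: rank ker ∂_1 − rank ∂_2 = (12 − 5) − 6 = 1, and the invariant factors of ∂_2 are all 1, so H_1 ≅ Z.
  H_2: rank ker ∂_2 − rank ∂_3 = (6 − 6) − 0 = 0, and there is no ∂_3, so H_2 ≅ 0.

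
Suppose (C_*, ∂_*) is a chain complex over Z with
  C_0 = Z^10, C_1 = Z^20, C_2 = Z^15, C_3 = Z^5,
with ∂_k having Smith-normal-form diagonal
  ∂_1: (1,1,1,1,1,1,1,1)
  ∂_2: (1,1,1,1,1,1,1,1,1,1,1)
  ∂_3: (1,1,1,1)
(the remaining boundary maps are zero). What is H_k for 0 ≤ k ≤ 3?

H_0: b_0 = 10 − 0 − 8 = 2; torsion from ∂_1 factors > 1: none. So H_0 = Z^2.
H_1: b_1 = 20 − 8 − 11 = 1; torsion from ∂_2 factors > 1: none. So H_1 = Z.
H_2: b_2 = 15 − 11 − 4 = 0; torsion from ∂_3 factors > 1: none. So H_2 = 0.
H_3: b_3 = 5 − 4 − 0 = 1; torsion from ∂_4 factors > 1: none. So H_3 = Z.

H_0 = Z^2,  H_1 = Z,  H_2 = 0,  H_3 = Z.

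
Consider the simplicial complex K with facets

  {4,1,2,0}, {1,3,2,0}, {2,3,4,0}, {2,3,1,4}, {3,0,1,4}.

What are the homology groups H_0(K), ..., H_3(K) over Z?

H_0 = Z,  H_1 = 0,  H_2 = 0,  H_3 = Z.

We work with the vertex ordering 0 < 1 < 2 < 3 < 4. The simplices of K, each written with vertices in increasing order, are:

  0-simplices (5): [0], [1], [2], [3], [4]
  1-simplices (10): [0,1], [0,2], [0,3], [0,4], [1,2], [1,3], [1,4], [2,3], [2,4], [3,4]
  2-simplices (10): [0,1,2], [0,1,3], [0,1,4], [0,2,3], [0,2,4], [0,3,4], [1,2,3], [1,2,4], [1,3,4], [2,3,4]
  3-simplices (5): [0,1,2,3], [0,1,2,4], [0,1,3,4], [0,2,3,4], [1,2,3,4]

so the chain groups are C_0 ≅ Z^5, C_1 ≅ Z^10, C_2 ≅ Z^10, C_3 ≅ Z^5.

The boundary map ∂_1: C_1 → C_0 maps an edge to its endpoints' difference, ∂[p,q] = q − p. For instance
  ∂[0,4] = [4] − [0].
The resulting 5×10 matrix has rank 4, and its Smith normal form has invariant factors (1,1,1,1).

∂_2: C_2 → C_1 maps a triangle to the signed sum of its edges. For instance
  ∂[0,3,4] = [3,4] − [0,4] + [0,3],
  ∂[2,3,4] = [3,4] − [2,4] + [2,3].
As a 10×10 matrix over Z this has rank 6, with invariant factors (1,1,1,1,1,1).

Boundary ∂_3: C_3 → C_2 sends each 3-simplex σ to the alternating sum Σ_i (−1)^i (σ with its i-th vertex removed). For instance
  ∂[0,2,3,4] = [2,3,4] − [0,3,4] + [0,2,4] − [0,2,3],
  ∂[0,1,2,3] = [1,2,3] − [0,2,3] + [0,1,3] − [0,1,2].
The resulting 10×5 matrix has rank 4, and its Smith normal form has invariant factors (1,1,1,1).

Computing H_k = (kernel of ∂_k) / (image of ∂_{k+1}):

  H_0: rank C_0 − rank ∂_1 = 5 − 4 = 1, and the invariant factors of ∂_1 are all 1, so H_0 ≅ Z.
  H_1: rank ker ∂_1 − rank ∂_2 = (10 − 4) − 6 = 0, and the invariant factors of ∂_2 are all 1, so H_1 ≅ 0.
  H_2: rank ker ∂_2 − rank ∂_3 = (10 − 6) − 4 = 0, and the invariant factors of ∂_3 are all 1, so H_2 ≅ 0.
  H_3: rank ker ∂_3 − rank ∂_4 = (5 − 4) − 0 = 1, and there is no ∂_4, so H_3 ≅ Z.

(K is a triangulation of the 3-sphere S^3.)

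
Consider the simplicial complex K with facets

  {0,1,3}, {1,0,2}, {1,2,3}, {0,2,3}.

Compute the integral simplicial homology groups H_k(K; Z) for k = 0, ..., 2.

H_0 ≅ Z,  H_1 = 0,  H_2 ≅ Z.

Take the total order 0 < 1 < 2 < 3 on the vertex set. Then K (dimension 2) consists of the simplices:

  0-simplices (4): [0], [1], [2], [3]
  1-simplices (6): [0,1], [0,2], [0,3], [1,2], [1,3], [2,3]
  2-simplices (4): [0,1,2], [0,1,3], [0,2,3], [1,2,3]

giving chain groups C_0 ≅ Z^4, C_1 ≅ Z^6, C_2 ≅ Z^4.

The boundary map ∂_1: C_1 → C_0 is given by ∂[p,q] = [q] − [p].
The resulting 4×6 matrix has rank 3, and its Smith normal form has invariant factors (1,1,1).

∂_2: C_2 → C_1 acts by ∂[p,q,r] = [q,r] − [p,r] + [p,q]. For instance
  ∂[0,2,3] = [2,3] − [0,3] + [0,2],
  ∂[1,2,3] = [2,3] − [1,3] + [1,2].
This gives a 6×4 integer matrix of rank 3; reducing to Smith normal form yields diagonal entries (1,1,1).

Computing H_k = (kernel of ∂_k) / (image of ∂_{k+1}):

  H_0: rank C_0 − rank ∂_1 = 4 − 3 = 1, and the invariant factors of ∂_1 are all 1, so H_0 = Z.
  H_1: rank ker ∂_1 − rank ∂_2 = (6 − 3) − 3 = 0, and the invariant factors of ∂_2 are all 1, so H_1 = 0.
  H_2: rank ker ∂_2 − rank ∂_3 = (4 − 3) − 0 = 1, and there is no ∂_3, so H_2 = Z.

As a check, the Euler characteristic is 4 − 6 + 4 = 2, which agrees with 1 − 0 + 1 = 2.
(K is a triangulation of the 2-sphere S^2.)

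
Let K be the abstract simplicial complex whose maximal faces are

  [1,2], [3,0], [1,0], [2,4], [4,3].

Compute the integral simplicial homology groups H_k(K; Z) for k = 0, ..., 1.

H_0 = Z,  H_1 = Z.

Take the total order 0 < 1 < 2 < 3 < 4 on the vertex set. Then K (dimension 1) consists of the simplices:

  0-simplices (5): [0], [1], [2], [3], [4]
  1-simplices (5): [0,1], [0,3], [1,2], [2,4], [3,4]

so the chain groups are C_0 ≅ Z^5, C_1 ≅ Z^5.

The boundary map ∂_1: C_1 → C_0 is given by ∂[p,q] = [q] − [p].
This gives a 5×5 integer matrix of rank 4; reducing to Smith normal form yields diagonal entries (1,1,1,1).

From H_k ≅ ker(∂_k) / im(∂_{k+1}) we obtain:

  H_0: rank C_0 − rank ∂_1 = 5 − 4 = 1, and the invariant factors of ∂_1 are all 1, so H_0 ≅ Z.
  H_1: rank ker ∂_1 − rank ∂_2 = (5 − 4) − 0 = 1, and there is no ∂_2, so H_1 ≅ Z.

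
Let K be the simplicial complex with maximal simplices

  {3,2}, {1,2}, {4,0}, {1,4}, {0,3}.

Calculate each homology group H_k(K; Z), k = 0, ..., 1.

Order the vertices as 0 < 1 < 2 < 3 < 4. Listing each simplex with vertices in this order, K has dimension 1 with simplices:

  0-simplices (5): [0], [1], [2], [3], [4]
  1-simplices (5): [0,3], [0,4], [1,2], [1,4], [2,3]

giving chain groups C_0 ≅ Z^5, C_1 ≅ Z^5.

∂_1: C_1 → C_0 maps an edge to its endpoints' difference, ∂[p,q] = q − p.
The 5×5 boundary matrix has rank 4 and Smith normal form diag(1,1,1,1).

From H_k ≅ ker(∂_k) / im(∂_{k+1}) we obtain:

  H_0: rank C_0 − rank ∂_1 = 5 − 4 = 1, and the invariant factors of ∂_1 are all 1, so H_0 ≅ Z.
  H_1: rank ker ∂_1 − rank ∂_2 = (5 − 4) − 0 = 1, and there is no ∂_2, so H_1 ≅ Z.

As a check, the Euler characteristic is 5 − 5 = 0, which agrees with 1 − 1 = 0.
(K is a triangulation of the circle S^1.)

H_0 = Z,  H_1 = Z.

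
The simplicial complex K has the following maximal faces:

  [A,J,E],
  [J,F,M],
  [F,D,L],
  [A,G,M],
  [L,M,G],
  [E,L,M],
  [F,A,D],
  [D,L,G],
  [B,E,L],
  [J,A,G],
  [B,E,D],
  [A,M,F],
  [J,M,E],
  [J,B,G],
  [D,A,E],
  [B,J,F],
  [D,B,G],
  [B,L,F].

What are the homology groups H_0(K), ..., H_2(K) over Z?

We work with the vertex ordering A < B < D < E < F < G < J < L < M. The simplices of K, each written with vertices in increasing order, are:

  0-simplices (9): A, B, D, E, F, G, J, L, M
  1-simplices (27): AD, AE, AF, AG, AJ, AM, BD, BE, BF, BG, BJ, BL, DE, DF, DG, DL, EJ, EL, EM, FJ, FL, FM, GJ, GL, GM, JM, LM
  2-simplices (18): ADE, ADF, AEJ, AFM, AGJ, AGM, BDE, BDG, BEL, BFJ, BFL, BGJ, DFL, DGL, EJM, ELM, FJM, GLM

Hence C_0 ≅ Z^9, C_1 ≅ Z^27, C_2 ≅ Z^18.

∂_1: C_1 → C_0 sends each edge [p,q] (with p < q) to q − p.
The resulting 9×27 matrix has rank 8, and its Smith normal form has invariant factors (1,1,1,1,1,1,1,1).

The boundary map ∂_2: C_2 → C_1 acts by ∂[p,q,r] = [q,r] − [p,r] + [p,q]. For instance
  ∂FJM = JM − FM + FJ,
  ∂BDG = DG − BG + BD.
The 27×18 boundary matrix has rank 18 and Smith normal form diag(1,1,1,1,1,1,1,1,1,1,1,1,1,1,1,1,1,2).

Now H_k = ker ∂_k / im ∂_{k+1}, so:

  H_0: rank C_0 − rank ∂_1 = 9 − 8 = 1, and the invariant factors of ∂_1 are all 1, so H_0 = Z.
  H_1: rank ker ∂_1 − rank ∂_2 = (27 − 8) − 18 = 1, and ∂_2 has invariant factor 2 > 1, so H_1 = Z × Z/2.
  H_2: rank ker ∂_2 − rank ∂_3 = (18 − 18) − 0 = 0, and there is no ∂_3, so H_2 = 0.

As a check, the Euler characteristic is 9 − 27 + 18 = 0, which agrees with 1 − 1 + 0 = 0.

H_0 ≅ Z,  H_1 ≅ Z × Z/2,  H_2 = 0.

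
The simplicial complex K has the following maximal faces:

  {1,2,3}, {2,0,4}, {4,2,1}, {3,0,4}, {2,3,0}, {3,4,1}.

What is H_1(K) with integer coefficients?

Fix the vertex order 0 < 1 < 2 < 3 < 4 and write every simplex with vertices in increasing order. Then dim K = 2 and the simplices of K are:

  0-simplices (5): [0], [1], [2], [3], [4]
  1-simplices (9): [0,2], [0,3], [0,4], [1,2], [1,3], [1,4], [2,3], [2,4], [3,4]
  2-simplices (6): [0,2,3], [0,2,4], [0,3,4], [1,2,3], [1,2,4], [1,3,4]

Hence C_0 ≅ Z^5, C_1 ≅ Z^9, C_2 ≅ Z^6.

Boundary ∂_1: C_1 → C_0 is given by ∂[p,q] = [q] − [p]. For instance
  ∂[1,3] = [3] − [1].
The 5×9 boundary matrix has rank 4 and Smith normal form diag(1,1,1,1).

∂_2: C_2 → C_1 acts by ∂[p,q,r] = [q,r] − [p,r] + [p,q]. For instance
  ∂[0,2,3] = [2,3] − [0,3] + [0,2],
  ∂[1,3,4] = [3,4] − [1,4] + [1,3].
As a 9×6 matrix over Z this has rank 5, with invariant factors (1,1,1,1,1).

From H_k ≅ ker(∂_k) / im(∂_{k+1}) we obtain:

  H_1: rank ker ∂_1 − rank ∂_2 = (9 − 4) − 5 = 0, and the invariant factors of ∂_2 are all 1, so H_1 ≅ 0.

(K is a triangulation of the 2-sphere S^2.)

H_1 = 0.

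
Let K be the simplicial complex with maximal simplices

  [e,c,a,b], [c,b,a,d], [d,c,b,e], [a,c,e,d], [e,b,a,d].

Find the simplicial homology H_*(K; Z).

H_0 ≅ Z,  H_1 = 0,  H_2 = 0,  H_3 ≅ Z.

Take the total order a < b < c < d < e on the vertex set. Then K (dimension 3) consists of the simplices:

  0-simplices (5): a, b, c, d, e
  1-simplices (10): ab, ac, ad, ae, bc, bd, be, cd, ce, de
  2-simplices (10): abc, abd, abe, acd, ace, ade, bcd, bce, bde, cde
  3-simplices (5): abcd, abce, abde, acde, bcde

Hence C_0 ≅ Z^5, C_1 ≅ Z^10, C_2 ≅ Z^10, C_3 ≅ Z^5.

The boundary map ∂_1: C_1 → C_0 maps an edge to its endpoints' difference, ∂[p,q] = q − p.
The resulting 5×10 matrix has rank 4, and its Smith normal form has invariant factors (1,1,1,1).

The boundary map ∂_2: C_2 → C_1 sends each 2-simplex [p,q,r] to [q,r] − [p,r] + [p,q]. For instance
  ∂abe = be − ae + ab,
  ∂ade = de − ae + ad.
This gives a 10×10 integer matrix of rank 6; reducing to Smith normal form yields diagonal entries (1,1,1,1,1,1).

Boundary ∂_3: C_3 → C_2 sends each 3-simplex σ to the alternating sum Σ_i (−1)^i (σ with its i-th vertex removed). For instance
  ∂acde = cde − ade + ace − acd,
  ∂abcd = bcd − acd + abd − abc.
This gives a 10×5 integer matrix of rank 4; reducing to Smith normal form yields diagonal entries (1,1,1,1).

Now H_k = ker ∂_k / im ∂_{k+1}, so:

  H_0: rank C_0 − rank ∂_1 = 5 − 4 = 1, and the invariant factors of ∂_1 are all 1, so H_0 = Z.
  H_1: rank ker ∂_1 − rank ∂_2 = (10 − 4) − 6 = 0, and the invariant factors of ∂_2 are all 1, so H_1 = 0.
  H_2: rank ker ∂_2 − rank ∂_3 = (10 − 6) − 4 = 0, and the invariant factors of ∂_3 are all 1, so H_2 = 0.
  H_3: rank ker ∂_3 − rank ∂_4 = (5 − 4) − 0 = 1, and there is no ∂_4, so H_3 = Z.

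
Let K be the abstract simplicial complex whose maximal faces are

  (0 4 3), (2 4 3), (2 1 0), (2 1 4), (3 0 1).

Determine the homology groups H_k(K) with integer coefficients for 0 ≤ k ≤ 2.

H_0 ≅ Z,  H_1 ≅ Z,  H_2 = 0.

Take the total order 0 < 1 < 2 < 3 < 4 on the vertex set. Then K (dimension 2) consists of the simplices:

  0-simplices (5): [0], [1], [2], [3], [4]
  1-simplices (10): [0,1], [0,2], [0,3], [0,4], [1,2], [1,3], [1,4], [2,3], [2,4], [3,4]
  2-simplices (5): [0,1,2], [0,1,3], [0,3,4], [1,2,4], [2,3,4]

giving chain groups C_0 ≅ Z^5, C_1 ≅ Z^10, C_2 ≅ Z^5.

∂_1: C_1 → C_0 is given by ∂[p,q] = [q] − [p]. For instance
  ∂[1,4] = [4] − [1].
As a 5×10 matrix over Z this has rank 4, with invariant factors (1,1,1,1).

Boundary ∂_2: C_2 → C_1 sends each 2-simplex [p,q,r] to [q,r] − [p,r] + [p,q]. For instance
  ∂[1,2,4] = [2,4] − [1,4] + [1,2],
  ∂[0,1,2] = [1,2] − [0,2] + [0,1].
The 10×5 boundary matrix has rank 5 and Smith normal form diag(1,1,1,1,1).

Now H_k = ker ∂_k / im ∂_{k+1}, so:

  H_0: rank C_0 − rank ∂_1 = 5 − 4 = 1, and the invariant factors of ∂_1 are all 1, so H_0 = Z.
  H_1: rank ker ∂_1 − rank ∂_2 = (10 − 4) − 5 = 1, and the invariant factors of ∂_2 are all 1, so H_1 = Z.
  H_2: rank ker ∂_2 − rank ∂_3 = (5 − 5) − 0 = 0, and there is no ∂_3, so H_2 = 0.

As a check, the Euler characteristic is 5 − 10 + 5 = 0, which agrees with 1 − 1 + 0 = 0.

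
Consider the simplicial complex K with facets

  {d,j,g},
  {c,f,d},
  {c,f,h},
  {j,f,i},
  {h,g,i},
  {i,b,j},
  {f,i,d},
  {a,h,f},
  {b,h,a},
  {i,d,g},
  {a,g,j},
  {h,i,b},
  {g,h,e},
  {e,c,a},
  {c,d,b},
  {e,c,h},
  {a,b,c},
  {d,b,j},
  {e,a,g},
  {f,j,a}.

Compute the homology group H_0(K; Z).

H_0 = Z.

K has 10 vertices, 30 edges, 20 triangles.
rank ∂_0 = 0, rank ∂_1 = 9 ⇒ b_0 = 10 − 0 − 9 = 1; all invariant factors of ∂_1 are 1 so no torsion. So H_0 = Z.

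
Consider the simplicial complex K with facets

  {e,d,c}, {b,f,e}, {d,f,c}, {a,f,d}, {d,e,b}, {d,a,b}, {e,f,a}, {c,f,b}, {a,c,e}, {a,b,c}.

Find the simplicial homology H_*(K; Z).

H_0 ≅ Z,  H_1 ≅ Z/2,  H_2 = 0.

Fix the vertex order a < b < c < d < e < f and write every simplex with vertices in increasing order. Then dim K = 2 and the simplices of K are:

  0-simplices (6): a, b, c, d, e, f
  1-simplices (15): ab, ac, ad, ae, af, bc, bd, be, bf, cd, ce, cf, de, df, ef
  2-simplices (10): abc, abd, ace, adf, aef, bcf, bde, bef, cde, cdf

giving chain groups C_0 ≅ Z^6, C_1 ≅ Z^15, C_2 ≅ Z^10.

The boundary map ∂_1: C_1 → C_0 sends each edge [p,q] (with p < q) to q − p.
This gives a 6×15 integer matrix of rank 5; reducing to Smith normal form yields diagonal entries (1,1,1,1,1).

The boundary map ∂_2: C_2 → C_1 maps a triangle to the signed sum of its edges. For instance
  ∂bcf = cf − bf + bc,
  ∂adf = df − af + ad.
The resulting 15×10 matrix has rank 10, and its Smith normal form has invariant factors (1,1,1,1,1,1,1,1,1,2).

From H_k ≅ ker(∂_k) / im(∂_{k+1}) we obtain:

  H_0: rank C_0 − rank ∂_1 = 6 − 5 = 1, and the invariant factors of ∂_1 are all 1, so H_0 ≅ Z.
  H_1: rank ker ∂_1 − rank ∂_2 = (15 − 5) − 10 = 0, and ∂_2 has invariant factor 2 > 1, so H_1 ≅ Z/2.
  H_2: rank ker ∂_2 − rank ∂_3 = (10 − 10) − 0 = 0, and there is no ∂_3, so H_2 ≅ 0.

(K is a triangulation of the real projective plane RP^2.)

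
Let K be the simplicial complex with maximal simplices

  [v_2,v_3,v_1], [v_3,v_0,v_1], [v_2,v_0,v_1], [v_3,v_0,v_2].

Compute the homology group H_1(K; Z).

Order the vertices as v_0 < v_1 < v_2 < v_3. Listing each simplex with vertices in this order, K has dimension 2 with simplices:

  0-simplices (4): [v_0], [v_1], [v_2], [v_3]
  1-simplices (6): [v_0,v_1], [v_0,v_2], [v_0,v_3], [v_1,v_2], [v_1,v_3], [v_2,v_3]
  2-simplices (4): [v_0,v_1,v_2], [v_0,v_1,v_3], [v_0,v_2,v_3], [v_1,v_2,v_3]

so the chain groups are C_0 ≅ Z^4, C_1 ≅ Z^6, C_2 ≅ Z^4.

Boundary ∂_1: C_1 → C_0 maps an edge to its endpoints' difference, ∂[p,q] = q − p.
As a 4×6 matrix over Z this has rank 3, with invariant factors (1,1,1).

The boundary map ∂_2: C_2 → C_1 maps a triangle to the signed sum of its edges. For instance
  ∂[v_0,v_1,v_3] = [v_1,v_3] − [v_0,v_3] + [v_0,v_1],
  ∂[v_0,v_2,v_3] = [v_2,v_3] − [v_0,v_3] + [v_0,v_2].
The 6×4 boundary matrix has rank 3 and Smith normal form diag(1,1,1).

From H_k ≅ ker(∂_k) / im(∂_{k+1}) we obtain:

  H_1: rank ker ∂_1 − rank ∂_2 = (6 − 3) − 3 = 0, and the invariant factors of ∂_2 are all 1, so H_1 ≅ 0.

H_1 ≅ 0.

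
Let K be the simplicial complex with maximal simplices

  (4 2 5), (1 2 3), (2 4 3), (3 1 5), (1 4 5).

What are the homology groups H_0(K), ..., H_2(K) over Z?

H_0 = Z,  H_1 = Z,  H_2 = 0.

K has 5 vertices, 10 edges, 5 triangles.
rank ∂_0 = 0, rank ∂_1 = 4 ⇒ b_0 = 5 − 0 − 4 = 1; all invariant factors of ∂_1 are 1 so no torsion. So H_0 = Z.
rank ∂_1 = 4, rank ∂_2 = 5 ⇒ b_1 = 10 − 4 − 5 = 1; all invariant factors of ∂_2 are 1 so no torsion. So H_1 = Z.
rank ∂_2 = 5, rank ∂_3 = 0 ⇒ b_2 = 5 − 5 − 0 = 0. So H_2 = 0.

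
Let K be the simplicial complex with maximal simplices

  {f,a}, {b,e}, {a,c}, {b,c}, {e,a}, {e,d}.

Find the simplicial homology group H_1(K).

Take the total order a < b < c < d < e < f on the vertex set. Then K (dimension 1) consists of the simplices:

  0-simplices (6): a, b, c, d, e, f
  1-simplices (6): ac, ae, af, bc, be, de

so the chain groups are C_0 ≅ Z^6, C_1 ≅ Z^6.

Boundary ∂_1: C_1 → C_0 maps an edge to its endpoints' difference, ∂[p,q] = q − p. For instance
  ∂bc = c − b.
This gives a 6×6 integer matrix of rank 5; reducing to Smith normal form yields diagonal entries (1,1,1,1,1).

From H_k ≅ ker(∂_k) / im(∂_{k+1}) we obtain:

  H_1: rank ker ∂_1 − rank ∂_2 = (6 − 5) − 0 = 1, and there is no ∂_2, so H_1 ≅ Z.

H_1 = Z.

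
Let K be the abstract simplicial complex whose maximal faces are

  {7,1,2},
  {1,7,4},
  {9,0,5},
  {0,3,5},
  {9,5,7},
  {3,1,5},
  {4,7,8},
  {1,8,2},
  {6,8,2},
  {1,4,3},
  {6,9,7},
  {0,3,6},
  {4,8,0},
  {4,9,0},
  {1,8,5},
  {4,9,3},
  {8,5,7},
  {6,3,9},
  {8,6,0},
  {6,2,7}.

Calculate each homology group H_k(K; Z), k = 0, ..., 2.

H_0 ≅ Z,  H_1 ≅ Z ⊕ Z/2,  H_2 = 0.

K has 10 vertices, 30 edges, 20 triangles.
rank ∂_0 = 0, rank ∂_1 = 9 ⇒ b_0 = 10 − 0 − 9 = 1; all invariant factors of ∂_1 are 1 so no torsion. So H_0 ≅ Z.
rank ∂_1 = 9, rank ∂_2 = 20 ⇒ b_1 = 30 − 9 − 20 = 1; ∂_2 has invariant factor(s) [2] giving torsion. So H_1 ≅ Z ⊕ Z/2.
rank ∂_2 = 20, rank ∂_3 = 0 ⇒ b_2 = 20 − 20 − 0 = 0. So H_2 ≅ 0.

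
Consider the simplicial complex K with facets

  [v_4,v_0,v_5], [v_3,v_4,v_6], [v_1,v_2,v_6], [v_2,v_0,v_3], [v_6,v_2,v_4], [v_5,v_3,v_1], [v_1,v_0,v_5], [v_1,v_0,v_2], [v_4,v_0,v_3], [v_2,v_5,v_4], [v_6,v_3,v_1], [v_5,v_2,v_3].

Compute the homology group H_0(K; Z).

We work with the vertex ordering v_0 < v_1 < v_2 < v_3 < v_4 < v_5 < v_6. The simplices of K, each written with vertices in increasing order, are:

  0-simplices (7): [v_0], [v_1], [v_2], [v_3], [v_4], [v_5], [v_6]
  1-simplices (18): (18 of them)
  2-simplices (12): (12 of them)

Hence C_0 ≅ Z^7, C_1 ≅ Z^18, C_2 ≅ Z^12.

The boundary map ∂_1: C_1 → C_0 maps an edge to its endpoints' difference, ∂[p,q] = q − p. For instance
  ∂[v_1,v_6] = [v_6] − [v_1].
The resulting 7×18 matrix has rank 6, and its Smith normal form has invariant factors (1,1,1,1,1,1).

Boundary ∂_2: C_2 → C_1 sends each 2-simplex [p,q,r] to [q,r] − [p,r] + [p,q]. For instance
  ∂[v_0,v_1,v_5] = [v_1,v_5] − [v_0,v_5] + [v_0,v_1],
  ∂[v_0,v_1,v_2] = [v_1,v_2] − [v_0,v_2] + [v_0,v_1].
As a 18×12 matrix over Z this has rank 12, with invariant factors (1,1,1,1,1,1,1,1,1,1,1,2).

Reading off H_k = ker ∂_k / im ∂_{k+1}:

  H_0: rank C_0 − rank ∂_1 = 7 − 6 = 1, and the invariant factors of ∂_1 are all 1, so H_0 = Z.

H_0 ≅ Z.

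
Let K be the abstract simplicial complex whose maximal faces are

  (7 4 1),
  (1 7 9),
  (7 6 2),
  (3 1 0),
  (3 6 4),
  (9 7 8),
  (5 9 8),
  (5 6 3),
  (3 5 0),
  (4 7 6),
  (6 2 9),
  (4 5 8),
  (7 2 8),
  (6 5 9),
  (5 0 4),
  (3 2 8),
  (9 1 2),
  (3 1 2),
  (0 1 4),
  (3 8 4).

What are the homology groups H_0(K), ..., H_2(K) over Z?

Fix the vertex order 0 < 1 < 2 < 3 < 4 < 5 < 6 < 7 < 8 < 9 and write every simplex with vertices in increasing order. Then dim K = 2 and the simplices of K are:

  0-simplices (10): [0], [1], [2], [3], [4], [5], [6], [7], [8], [9]
  1-simplices (30): (30 of them)
  2-simplices (20): (20 of them)

giving chain groups C_0 ≅ Z^10, C_1 ≅ Z^30, C_2 ≅ Z^20.

Boundary ∂_1: C_1 → C_0 sends each edge [p,q] (with p < q) to q − p.
The 10×30 boundary matrix has rank 9 and Smith normal form diag(1,1,1,1,1,1,1,1,1).

The boundary map ∂_2: C_2 → C_1 acts by ∂[p,q,r] = [q,r] − [p,r] + [p,q]. For instance
  ∂[4,5,8] = [5,8] − [4,8] + [4,5],
  ∂[3,4,8] = [4,8] − [3,8] + [3,4].
This gives a 30×20 integer matrix of rank 20; reducing to Smith normal form yields diagonal entries (1,1,1,1,1,1,1,1,1,1,1,1,1,1,1,1,1,1,1,2).

Computing H_k = (kernel of ∂_k) / (image of ∂_{k+1}):

  H_0: rank C_0 − rank ∂_1 = 10 − 9 = 1, and the invariant factors of ∂_1 are all 1, so H_0 ≅ Z.
  H_1: rank ker ∂_1 − rank ∂_2 = (30 − 9) − 20 = 1, and ∂_2 has invariant factor 2 > 1, so H_1 ≅ Z ⊕ Z/2.
  H_2: rank ker ∂_2 − rank ∂_3 = (20 − 20) − 0 = 0, and there is no ∂_3, so H_2 ≅ 0.

H_0 = Z,  H_1 = Z ⊕ Z/2,  H_2 = 0.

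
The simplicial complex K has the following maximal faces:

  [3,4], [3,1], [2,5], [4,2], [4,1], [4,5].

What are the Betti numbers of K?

Order the vertices as 1 < 2 < 3 < 4 < 5. Listing each simplex with vertices in this order, K has dimension 1 with simplices:

  0-simplices (5): [1], [2], [3], [4], [5]
  1-simplices (6): [1,3], [1,4], [2,4], [2,5], [3,4], [4,5]

so the chain groups are C_0 ≅ Z^5, C_1 ≅ Z^6.

∂_1: C_1 → C_0 maps an edge to its endpoints' difference, ∂[p,q] = q − p. For instance
  ∂[2,5] = [5] − [2].
This gives a 5×6 integer matrix of rank 4; reducing to Smith normal form yields diagonal entries (1,1,1,1).

Now H_k = ker ∂_k / im ∂_{k+1}, so:

  H_0: rank C_0 − rank ∂_1 = 5 − 4 = 1, and the invariant factors of ∂_1 are all 1, so H_0 ≅ Z.
  H_1: rank ker ∂_1 − rank ∂_2 = (6 − 4) − 0 = 2, and there is no ∂_2, so H_1 ≅ Z^2.

Hence the Betti numbers are b_0 = 1, b_1 = 2.

b_0 = 1, b_1 = 2.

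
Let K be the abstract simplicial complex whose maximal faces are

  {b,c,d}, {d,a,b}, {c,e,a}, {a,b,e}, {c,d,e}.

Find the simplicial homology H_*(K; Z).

Order the vertices as a < b < c < d < e. Listing each simplex with vertices in this order, K has dimension 2 with simplices:

  0-simplices (5): a, b, c, d, e
  1-simplices (10): ab, ac, ad, ae, bc, bd, be, cd, ce, de
  2-simplices (5): abd, abe, ace, bcd, cde

Hence C_0 ≅ Z^5, C_1 ≅ Z^10, C_2 ≅ Z^5.

∂_1: C_1 → C_0 sends each edge [p,q] (with p < q) to q − p. For instance
  ∂ae = e − a.
As a 5×10 matrix over Z this has rank 4, with invariant factors (1,1,1,1).

∂_2: C_2 → C_1 maps a triangle to the signed sum of its edges. For instance
  ∂cde = de − ce + cd,
  ∂abe = be − ae + ab.
The resulting 10×5 matrix has rank 5, and its Smith normal form has invariant factors (1,1,1,1,1).

Reading off H_k = ker ∂_k / im ∂_{k+1}:

  H_0: rank C_0 − rank ∂_1 = 5 − 4 = 1, and the invariant factors of ∂_1 are all 1, so H_0 = Z.
  H_1: rank ker ∂_1 − rank ∂_2 = (10 − 4) − 5 = 1, and the invariant factors of ∂_2 are all 1, so H_1 = Z.
  H_2: rank ker ∂_2 − rank ∂_3 = (5 − 5) − 0 = 0, and there is no ∂_3, so H_2 = 0.

H_0 ≅ Z,  H_1 ≅ Z,  H_2 = 0.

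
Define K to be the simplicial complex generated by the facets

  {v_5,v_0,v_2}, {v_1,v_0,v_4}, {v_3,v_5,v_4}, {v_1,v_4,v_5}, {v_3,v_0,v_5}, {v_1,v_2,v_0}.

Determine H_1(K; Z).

H_1 = Z.

K has 6 vertices, 12 edges, 6 triangles.
rank ∂_1 = 5, rank ∂_2 = 6 ⇒ b_1 = 12 − 5 − 6 = 1; all invariant factors of ∂_2 are 1 so no torsion. So H_1 = Z.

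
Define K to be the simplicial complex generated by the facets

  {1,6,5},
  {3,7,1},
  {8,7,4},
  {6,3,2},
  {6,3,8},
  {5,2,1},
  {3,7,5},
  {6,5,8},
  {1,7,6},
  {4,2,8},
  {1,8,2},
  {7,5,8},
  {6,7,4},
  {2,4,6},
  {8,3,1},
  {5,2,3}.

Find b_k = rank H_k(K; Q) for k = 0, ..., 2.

b_0 = 1, b_1 = 2, b_2 = 1.

Order the vertices as 1 < 2 < 3 < 4 < 5 < 6 < 7 < 8. Listing each simplex with vertices in this order, K has dimension 2 with simplices:

  0-simplices (8): [1], [2], [3], [4], [5], [6], [7], [8]
  1-simplices (24): (24 of them)
  2-simplices (16): [1,2,5], [1,2,8], [1,3,7], [1,3,8], [1,5,6], [1,6,7], [2,3,5], [2,3,6], [2,4,6], [2,4,8], [3,5,7], [3,6,8], [4,6,7], [4,7,8], [5,6,8], [5,7,8]

so the chain groups are C_0 ≅ Z^8, C_1 ≅ Z^24, C_2 ≅ Z^16.

The boundary map ∂_1: C_1 → C_0 sends each edge [p,q] (with p < q) to q − p.
As a 8×24 matrix over Z this has rank 7, with invariant factors (1,1,1,1,1,1,1).

∂_2: C_2 → C_1 maps a triangle to the signed sum of its edges. For instance
  ∂[3,5,7] = [5,7] − [3,7] + [3,5],
  ∂[1,5,6] = [5,6] − [1,6] + [1,5].
The resulting 24×16 matrix has rank 15, and its Smith normal form has invariant factors (1,1,1,1,1,1,1,1,1,1,1,1,1,1,1).

From H_k ≅ ker(∂_k) / im(∂_{k+1}) we obtain:

  H_0: rank C_0 − rank ∂_1 = 8 − 7 = 1, and the invariant factors of ∂_1 are all 1, so H_0 ≅ Z.
  H_1: rank ker ∂_1 − rank ∂_2 = (24 − 7) − 15 = 2, and the invariant factors of ∂_2 are all 1, so H_1 ≅ Z^2.
  H_2: rank ker ∂_2 − rank ∂_3 = (16 − 15) − 0 = 1, and there is no ∂_3, so H_2 ≅ Z.

As a check, the Euler characteristic is 8 − 24 + 16 = 0, which agrees with 1 − 2 + 1 = 0.

Hence the Betti numbers are b_0 = 1, b_1 = 2, b_2 = 1.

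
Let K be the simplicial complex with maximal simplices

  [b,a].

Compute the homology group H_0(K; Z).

Fix the vertex order a < b and write every simplex with vertices in increasing order. Then dim K = 1 and the simplices of K are:

  0-simplices (2): a, b
  1-simplices (1): ab

so the chain groups are C_0 ≅ Z^2, C_1 ≅ Z^1.

∂_1: C_1 → C_0 sends each edge [p,q] (with p < q) to q − p.
This gives a 2×1 integer matrix of rank 1; reducing to Smith normal form yields diagonal entries (1).

Reading off H_k = ker ∂_k / im ∂_{k+1}:

  H_0: rank C_0 − rank ∂_1 = 2 − 1 = 1, and the invariant factors of ∂_1 are all 1, so H_0 = Z.

H_0 ≅ Z.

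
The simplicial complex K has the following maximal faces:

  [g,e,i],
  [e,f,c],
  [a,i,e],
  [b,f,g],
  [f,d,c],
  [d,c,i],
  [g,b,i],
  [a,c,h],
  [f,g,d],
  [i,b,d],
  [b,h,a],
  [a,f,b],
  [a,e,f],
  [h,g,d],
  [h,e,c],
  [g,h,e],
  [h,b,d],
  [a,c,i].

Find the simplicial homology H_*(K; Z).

K has 9 vertices, 27 edges, 18 triangles.
rank ∂_0 = 0, rank ∂_1 = 8 ⇒ b_0 = 9 − 0 − 8 = 1; all invariant factors of ∂_1 are 1 so no torsion. So H_0 = Z.
rank ∂_1 = 8, rank ∂_2 = 18 ⇒ b_1 = 27 − 8 − 18 = 1; ∂_2 has invariant factor(s) [2] giving torsion. So H_1 = Z × Z/2.
rank ∂_2 = 18, rank ∂_3 = 0 ⇒ b_2 = 18 − 18 − 0 = 0. So H_2 = 0.

H_0 ≅ Z,  H_1 ≅ Z × Z/2,  H_2 = 0.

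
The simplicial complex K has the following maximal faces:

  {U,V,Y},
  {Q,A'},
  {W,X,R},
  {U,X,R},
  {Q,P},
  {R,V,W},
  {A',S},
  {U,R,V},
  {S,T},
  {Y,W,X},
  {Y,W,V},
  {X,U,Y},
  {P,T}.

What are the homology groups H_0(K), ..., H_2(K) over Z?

Order the vertices as P < Q < R < S < T < U < V < W < X < Y < A'. Listing each simplex with vertices in this order, K has dimension 2 with simplices:

  0-simplices (11): [P], [Q], [R], [S], [T], [U], [V], [W], [X], [Y], [A']
  1-simplices (17): [P,Q], [P,T], [Q,A'], [R,U], [R,V], [R,W], [R,X], [S,T], [S,A'], [U,V], [U,X], [U,Y], [V,W], [V,Y], [W,X], [W,Y], [X,Y]
  2-simplices (8): [R,U,V], [R,U,X], [R,V,W], [R,W,X], [U,V,Y], [U,X,Y], [V,W,Y], [W,X,Y]

giving chain groups C_0 ≅ Z^11, C_1 ≅ Z^17, C_2 ≅ Z^8.

∂_1: C_1 → C_0 maps an edge to its endpoints' difference, ∂[p,q] = q − p. For instance
  ∂[R,X] = [X] − [R].
This gives a 11×17 integer matrix of rank 9; reducing to Smith normal form yields diagonal entries (1,1,1,1,1,1,1,1,1).

Boundary ∂_2: C_2 → C_1 sends each 2-simplex [p,q,r] to [q,r] − [p,r] + [p,q]. For instance
  ∂[R,W,X] = [W,X] − [R,X] + [R,W],
  ∂[R,U,V] = [U,V] − [R,V] + [R,U].
The resulting 17×8 matrix has rank 7, and its Smith normal form has invariant factors (1,1,1,1,1,1,1).

Computing H_k = (kernel of ∂_k) / (image of ∂_{k+1}):

  H_0: rank C_0 − rank ∂_1 = 11 − 9 = 2, and the invariant factors of ∂_1 are all 1, so H_0 = Z^2.
  H_1: rank ker ∂_1 − rank ∂_2 = (17 − 9) − 7 = 1, and the invariant factors of ∂_2 are all 1, so H_1 = Z.
  H_2: rank ker ∂_2 − rank ∂_3 = (8 − 7) − 0 = 1, and there is no ∂_3, so H_2 = Z.

(K is a triangulation of the disjoint union of the circle S^1 and the 2-sphere S^2.)

H_0 = Z^2,  H_1 = Z,  H_2 = Z.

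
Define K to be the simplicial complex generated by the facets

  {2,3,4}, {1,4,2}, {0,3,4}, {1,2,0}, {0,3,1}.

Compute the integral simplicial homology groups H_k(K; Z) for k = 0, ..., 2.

Take the total order 0 < 1 < 2 < 3 < 4 on the vertex set. Then K (dimension 2) consists of the simplices:

  0-simplices (5): [0], [1], [2], [3], [4]
  1-simplices (10): [0,1], [0,2], [0,3], [0,4], [1,2], [1,3], [1,4], [2,3], [2,4], [3,4]
  2-simplices (5): [0,1,2], [0,1,3], [0,3,4], [1,2,4], [2,3,4]

giving chain groups C_0 ≅ Z^5, C_1 ≅ Z^10, C_2 ≅ Z^5.

Boundary ∂_1: C_1 → C_0 is given by ∂[p,q] = [q] − [p].
The 5×10 boundary matrix has rank 4 and Smith normal form diag(1,1,1,1).

The boundary map ∂_2: C_2 → C_1 acts by ∂[p,q,r] = [q,r] − [p,r] + [p,q]. For instance
  ∂[0,1,3] = [1,3] − [0,3] + [0,1],
  ∂[1,2,4] = [2,4] − [1,4] + [1,2].
The resulting 10×5 matrix has rank 5, and its Smith normal form has invariant factors (1,1,1,1,1).

Reading off H_k = ker ∂_k / im ∂_{k+1}:

  H_0: rank C_0 − rank ∂_1 = 5 − 4 = 1, and the invariant factors of ∂_1 are all 1, so H_0 = Z.
  H_1: rank ker ∂_1 − rank ∂_2 = (10 − 4) − 5 = 1, and the invariant factors of ∂_2 are all 1, so H_1 = Z.
  H_2: rank ker ∂_2 − rank ∂_3 = (5 − 5) − 0 = 0, and there is no ∂_3, so H_2 = 0.

H_0 = Z,  H_1 = Z,  H_2 = 0.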